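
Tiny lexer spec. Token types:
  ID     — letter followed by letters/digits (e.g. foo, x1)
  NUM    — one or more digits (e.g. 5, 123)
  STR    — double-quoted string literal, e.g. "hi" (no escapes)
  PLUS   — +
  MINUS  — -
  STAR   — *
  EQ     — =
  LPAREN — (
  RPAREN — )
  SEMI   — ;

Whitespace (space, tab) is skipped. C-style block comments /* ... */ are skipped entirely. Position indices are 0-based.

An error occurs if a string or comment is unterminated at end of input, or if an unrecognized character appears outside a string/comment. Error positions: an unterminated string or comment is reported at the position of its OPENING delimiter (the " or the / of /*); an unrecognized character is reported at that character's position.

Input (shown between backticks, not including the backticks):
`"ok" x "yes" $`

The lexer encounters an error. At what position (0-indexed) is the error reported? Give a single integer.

Answer: 13

Derivation:
pos=0: enter STRING mode
pos=0: emit STR "ok" (now at pos=4)
pos=5: emit ID 'x' (now at pos=6)
pos=7: enter STRING mode
pos=7: emit STR "yes" (now at pos=12)
pos=13: ERROR — unrecognized char '$'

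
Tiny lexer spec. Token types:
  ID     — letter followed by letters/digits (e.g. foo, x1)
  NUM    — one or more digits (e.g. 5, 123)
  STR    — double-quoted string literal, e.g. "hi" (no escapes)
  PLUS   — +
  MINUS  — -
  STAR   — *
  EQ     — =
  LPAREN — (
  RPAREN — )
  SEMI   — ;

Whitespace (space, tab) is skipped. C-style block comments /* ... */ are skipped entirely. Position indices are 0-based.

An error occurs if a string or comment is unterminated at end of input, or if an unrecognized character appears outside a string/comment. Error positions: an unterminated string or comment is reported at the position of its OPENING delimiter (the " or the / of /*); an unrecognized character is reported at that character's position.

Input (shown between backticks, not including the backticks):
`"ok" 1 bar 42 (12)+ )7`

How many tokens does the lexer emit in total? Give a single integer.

pos=0: enter STRING mode
pos=0: emit STR "ok" (now at pos=4)
pos=5: emit NUM '1' (now at pos=6)
pos=7: emit ID 'bar' (now at pos=10)
pos=11: emit NUM '42' (now at pos=13)
pos=14: emit LPAREN '('
pos=15: emit NUM '12' (now at pos=17)
pos=17: emit RPAREN ')'
pos=18: emit PLUS '+'
pos=20: emit RPAREN ')'
pos=21: emit NUM '7' (now at pos=22)
DONE. 10 tokens: [STR, NUM, ID, NUM, LPAREN, NUM, RPAREN, PLUS, RPAREN, NUM]

Answer: 10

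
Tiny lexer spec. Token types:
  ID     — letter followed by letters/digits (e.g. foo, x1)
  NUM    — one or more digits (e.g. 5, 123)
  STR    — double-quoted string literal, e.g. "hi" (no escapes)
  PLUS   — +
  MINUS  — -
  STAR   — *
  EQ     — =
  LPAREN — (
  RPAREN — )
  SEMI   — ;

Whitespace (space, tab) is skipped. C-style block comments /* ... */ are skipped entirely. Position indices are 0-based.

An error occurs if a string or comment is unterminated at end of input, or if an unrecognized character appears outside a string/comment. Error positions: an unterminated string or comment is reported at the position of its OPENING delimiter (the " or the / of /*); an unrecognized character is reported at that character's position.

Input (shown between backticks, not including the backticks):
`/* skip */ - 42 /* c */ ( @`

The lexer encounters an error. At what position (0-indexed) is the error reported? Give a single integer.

pos=0: enter COMMENT mode (saw '/*')
exit COMMENT mode (now at pos=10)
pos=11: emit MINUS '-'
pos=13: emit NUM '42' (now at pos=15)
pos=16: enter COMMENT mode (saw '/*')
exit COMMENT mode (now at pos=23)
pos=24: emit LPAREN '('
pos=26: ERROR — unrecognized char '@'

Answer: 26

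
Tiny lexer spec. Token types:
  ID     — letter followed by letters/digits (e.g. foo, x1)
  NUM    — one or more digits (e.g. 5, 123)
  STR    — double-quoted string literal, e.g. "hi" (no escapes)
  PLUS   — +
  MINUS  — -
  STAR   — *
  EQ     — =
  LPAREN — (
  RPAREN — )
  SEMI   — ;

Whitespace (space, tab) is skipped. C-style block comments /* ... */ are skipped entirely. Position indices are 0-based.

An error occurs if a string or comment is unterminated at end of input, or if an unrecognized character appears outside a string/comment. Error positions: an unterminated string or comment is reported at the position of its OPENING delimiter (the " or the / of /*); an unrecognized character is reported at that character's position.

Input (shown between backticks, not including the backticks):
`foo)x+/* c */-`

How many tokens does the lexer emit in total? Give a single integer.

pos=0: emit ID 'foo' (now at pos=3)
pos=3: emit RPAREN ')'
pos=4: emit ID 'x' (now at pos=5)
pos=5: emit PLUS '+'
pos=6: enter COMMENT mode (saw '/*')
exit COMMENT mode (now at pos=13)
pos=13: emit MINUS '-'
DONE. 5 tokens: [ID, RPAREN, ID, PLUS, MINUS]

Answer: 5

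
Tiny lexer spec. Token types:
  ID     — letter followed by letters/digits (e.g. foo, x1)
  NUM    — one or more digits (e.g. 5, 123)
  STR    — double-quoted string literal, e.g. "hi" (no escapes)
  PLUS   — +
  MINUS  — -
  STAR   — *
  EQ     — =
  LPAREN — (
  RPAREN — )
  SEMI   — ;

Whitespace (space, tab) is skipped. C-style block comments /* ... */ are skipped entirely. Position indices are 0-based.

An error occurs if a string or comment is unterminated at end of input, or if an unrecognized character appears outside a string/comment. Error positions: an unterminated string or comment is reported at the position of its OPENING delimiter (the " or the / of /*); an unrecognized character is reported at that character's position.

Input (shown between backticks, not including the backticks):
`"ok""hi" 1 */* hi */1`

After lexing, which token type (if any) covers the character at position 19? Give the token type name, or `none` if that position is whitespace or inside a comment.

pos=0: enter STRING mode
pos=0: emit STR "ok" (now at pos=4)
pos=4: enter STRING mode
pos=4: emit STR "hi" (now at pos=8)
pos=9: emit NUM '1' (now at pos=10)
pos=11: emit STAR '*'
pos=12: enter COMMENT mode (saw '/*')
exit COMMENT mode (now at pos=20)
pos=20: emit NUM '1' (now at pos=21)
DONE. 5 tokens: [STR, STR, NUM, STAR, NUM]
Position 19: char is '/' -> none

Answer: none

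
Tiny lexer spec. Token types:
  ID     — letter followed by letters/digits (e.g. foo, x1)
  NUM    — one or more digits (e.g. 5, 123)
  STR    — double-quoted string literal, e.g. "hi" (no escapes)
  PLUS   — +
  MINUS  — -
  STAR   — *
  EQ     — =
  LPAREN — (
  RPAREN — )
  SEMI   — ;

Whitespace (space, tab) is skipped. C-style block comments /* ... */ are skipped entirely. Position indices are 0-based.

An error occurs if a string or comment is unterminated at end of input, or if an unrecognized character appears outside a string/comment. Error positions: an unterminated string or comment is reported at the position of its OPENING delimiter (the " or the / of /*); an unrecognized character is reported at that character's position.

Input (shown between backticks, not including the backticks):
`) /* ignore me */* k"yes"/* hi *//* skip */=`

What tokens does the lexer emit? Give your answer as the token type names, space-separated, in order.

Answer: RPAREN STAR ID STR EQ

Derivation:
pos=0: emit RPAREN ')'
pos=2: enter COMMENT mode (saw '/*')
exit COMMENT mode (now at pos=17)
pos=17: emit STAR '*'
pos=19: emit ID 'k' (now at pos=20)
pos=20: enter STRING mode
pos=20: emit STR "yes" (now at pos=25)
pos=25: enter COMMENT mode (saw '/*')
exit COMMENT mode (now at pos=33)
pos=33: enter COMMENT mode (saw '/*')
exit COMMENT mode (now at pos=43)
pos=43: emit EQ '='
DONE. 5 tokens: [RPAREN, STAR, ID, STR, EQ]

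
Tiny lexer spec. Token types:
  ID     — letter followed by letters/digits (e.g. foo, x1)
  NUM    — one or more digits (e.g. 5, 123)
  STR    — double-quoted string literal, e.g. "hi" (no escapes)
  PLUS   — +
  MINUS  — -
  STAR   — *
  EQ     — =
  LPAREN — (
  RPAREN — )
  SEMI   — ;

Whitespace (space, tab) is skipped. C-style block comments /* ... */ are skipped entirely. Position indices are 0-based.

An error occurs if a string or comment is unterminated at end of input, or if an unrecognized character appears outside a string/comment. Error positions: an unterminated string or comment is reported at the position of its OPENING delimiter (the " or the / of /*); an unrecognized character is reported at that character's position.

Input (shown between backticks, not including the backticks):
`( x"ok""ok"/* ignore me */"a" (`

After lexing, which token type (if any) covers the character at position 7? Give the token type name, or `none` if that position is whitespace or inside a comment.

Answer: STR

Derivation:
pos=0: emit LPAREN '('
pos=2: emit ID 'x' (now at pos=3)
pos=3: enter STRING mode
pos=3: emit STR "ok" (now at pos=7)
pos=7: enter STRING mode
pos=7: emit STR "ok" (now at pos=11)
pos=11: enter COMMENT mode (saw '/*')
exit COMMENT mode (now at pos=26)
pos=26: enter STRING mode
pos=26: emit STR "a" (now at pos=29)
pos=30: emit LPAREN '('
DONE. 6 tokens: [LPAREN, ID, STR, STR, STR, LPAREN]
Position 7: char is '"' -> STR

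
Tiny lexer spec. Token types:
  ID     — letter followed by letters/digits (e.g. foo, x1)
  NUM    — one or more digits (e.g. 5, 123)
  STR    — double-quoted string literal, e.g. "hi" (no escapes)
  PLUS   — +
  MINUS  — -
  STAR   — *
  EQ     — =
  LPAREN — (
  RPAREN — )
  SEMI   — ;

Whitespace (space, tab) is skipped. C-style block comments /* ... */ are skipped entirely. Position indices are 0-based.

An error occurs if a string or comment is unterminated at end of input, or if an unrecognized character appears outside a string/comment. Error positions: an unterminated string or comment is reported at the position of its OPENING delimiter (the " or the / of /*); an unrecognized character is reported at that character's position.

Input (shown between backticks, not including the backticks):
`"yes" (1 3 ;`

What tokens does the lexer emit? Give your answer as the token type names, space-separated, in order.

pos=0: enter STRING mode
pos=0: emit STR "yes" (now at pos=5)
pos=6: emit LPAREN '('
pos=7: emit NUM '1' (now at pos=8)
pos=9: emit NUM '3' (now at pos=10)
pos=11: emit SEMI ';'
DONE. 5 tokens: [STR, LPAREN, NUM, NUM, SEMI]

Answer: STR LPAREN NUM NUM SEMI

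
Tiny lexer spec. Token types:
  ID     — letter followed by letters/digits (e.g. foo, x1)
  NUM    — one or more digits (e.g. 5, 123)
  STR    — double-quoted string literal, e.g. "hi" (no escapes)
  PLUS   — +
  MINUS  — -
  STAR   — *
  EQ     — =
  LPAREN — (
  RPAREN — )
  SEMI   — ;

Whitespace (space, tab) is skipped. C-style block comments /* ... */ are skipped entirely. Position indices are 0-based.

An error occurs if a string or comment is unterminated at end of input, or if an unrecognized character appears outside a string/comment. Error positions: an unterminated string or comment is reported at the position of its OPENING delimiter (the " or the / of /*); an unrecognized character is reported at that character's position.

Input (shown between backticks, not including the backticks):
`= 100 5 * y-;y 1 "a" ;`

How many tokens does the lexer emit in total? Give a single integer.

pos=0: emit EQ '='
pos=2: emit NUM '100' (now at pos=5)
pos=6: emit NUM '5' (now at pos=7)
pos=8: emit STAR '*'
pos=10: emit ID 'y' (now at pos=11)
pos=11: emit MINUS '-'
pos=12: emit SEMI ';'
pos=13: emit ID 'y' (now at pos=14)
pos=15: emit NUM '1' (now at pos=16)
pos=17: enter STRING mode
pos=17: emit STR "a" (now at pos=20)
pos=21: emit SEMI ';'
DONE. 11 tokens: [EQ, NUM, NUM, STAR, ID, MINUS, SEMI, ID, NUM, STR, SEMI]

Answer: 11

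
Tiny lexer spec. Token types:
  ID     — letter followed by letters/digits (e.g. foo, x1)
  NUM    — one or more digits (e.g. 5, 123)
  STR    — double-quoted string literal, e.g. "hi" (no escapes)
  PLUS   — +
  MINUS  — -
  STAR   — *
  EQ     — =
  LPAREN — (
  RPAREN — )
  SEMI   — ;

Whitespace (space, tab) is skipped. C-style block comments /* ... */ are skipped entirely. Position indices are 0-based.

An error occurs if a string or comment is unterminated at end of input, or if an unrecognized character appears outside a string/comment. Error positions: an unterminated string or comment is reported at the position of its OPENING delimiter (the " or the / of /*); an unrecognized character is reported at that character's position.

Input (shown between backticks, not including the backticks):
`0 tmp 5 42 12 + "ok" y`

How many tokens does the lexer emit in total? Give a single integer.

Answer: 8

Derivation:
pos=0: emit NUM '0' (now at pos=1)
pos=2: emit ID 'tmp' (now at pos=5)
pos=6: emit NUM '5' (now at pos=7)
pos=8: emit NUM '42' (now at pos=10)
pos=11: emit NUM '12' (now at pos=13)
pos=14: emit PLUS '+'
pos=16: enter STRING mode
pos=16: emit STR "ok" (now at pos=20)
pos=21: emit ID 'y' (now at pos=22)
DONE. 8 tokens: [NUM, ID, NUM, NUM, NUM, PLUS, STR, ID]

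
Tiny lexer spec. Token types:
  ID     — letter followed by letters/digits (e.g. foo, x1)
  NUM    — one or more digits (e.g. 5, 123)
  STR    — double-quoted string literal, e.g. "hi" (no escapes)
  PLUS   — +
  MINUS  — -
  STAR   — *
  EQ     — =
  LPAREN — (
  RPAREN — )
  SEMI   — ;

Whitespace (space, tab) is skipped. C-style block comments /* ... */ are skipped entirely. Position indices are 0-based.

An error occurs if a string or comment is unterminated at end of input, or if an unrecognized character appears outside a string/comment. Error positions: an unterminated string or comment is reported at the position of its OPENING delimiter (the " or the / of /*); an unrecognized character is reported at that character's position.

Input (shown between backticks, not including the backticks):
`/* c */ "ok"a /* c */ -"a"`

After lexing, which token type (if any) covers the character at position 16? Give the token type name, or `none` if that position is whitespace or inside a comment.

Answer: none

Derivation:
pos=0: enter COMMENT mode (saw '/*')
exit COMMENT mode (now at pos=7)
pos=8: enter STRING mode
pos=8: emit STR "ok" (now at pos=12)
pos=12: emit ID 'a' (now at pos=13)
pos=14: enter COMMENT mode (saw '/*')
exit COMMENT mode (now at pos=21)
pos=22: emit MINUS '-'
pos=23: enter STRING mode
pos=23: emit STR "a" (now at pos=26)
DONE. 4 tokens: [STR, ID, MINUS, STR]
Position 16: char is ' ' -> none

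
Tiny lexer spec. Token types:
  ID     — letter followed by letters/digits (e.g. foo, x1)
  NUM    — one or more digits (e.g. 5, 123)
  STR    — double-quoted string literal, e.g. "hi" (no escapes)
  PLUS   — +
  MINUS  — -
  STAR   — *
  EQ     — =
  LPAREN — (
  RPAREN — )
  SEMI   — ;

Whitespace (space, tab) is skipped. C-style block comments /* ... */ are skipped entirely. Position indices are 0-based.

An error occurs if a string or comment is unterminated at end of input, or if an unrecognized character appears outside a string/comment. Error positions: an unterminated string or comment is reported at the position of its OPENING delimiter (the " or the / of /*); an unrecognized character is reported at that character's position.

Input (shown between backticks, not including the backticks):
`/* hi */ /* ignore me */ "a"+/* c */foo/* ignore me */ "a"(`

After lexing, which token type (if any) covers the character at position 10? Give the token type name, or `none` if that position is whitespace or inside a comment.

pos=0: enter COMMENT mode (saw '/*')
exit COMMENT mode (now at pos=8)
pos=9: enter COMMENT mode (saw '/*')
exit COMMENT mode (now at pos=24)
pos=25: enter STRING mode
pos=25: emit STR "a" (now at pos=28)
pos=28: emit PLUS '+'
pos=29: enter COMMENT mode (saw '/*')
exit COMMENT mode (now at pos=36)
pos=36: emit ID 'foo' (now at pos=39)
pos=39: enter COMMENT mode (saw '/*')
exit COMMENT mode (now at pos=54)
pos=55: enter STRING mode
pos=55: emit STR "a" (now at pos=58)
pos=58: emit LPAREN '('
DONE. 5 tokens: [STR, PLUS, ID, STR, LPAREN]
Position 10: char is '*' -> none

Answer: none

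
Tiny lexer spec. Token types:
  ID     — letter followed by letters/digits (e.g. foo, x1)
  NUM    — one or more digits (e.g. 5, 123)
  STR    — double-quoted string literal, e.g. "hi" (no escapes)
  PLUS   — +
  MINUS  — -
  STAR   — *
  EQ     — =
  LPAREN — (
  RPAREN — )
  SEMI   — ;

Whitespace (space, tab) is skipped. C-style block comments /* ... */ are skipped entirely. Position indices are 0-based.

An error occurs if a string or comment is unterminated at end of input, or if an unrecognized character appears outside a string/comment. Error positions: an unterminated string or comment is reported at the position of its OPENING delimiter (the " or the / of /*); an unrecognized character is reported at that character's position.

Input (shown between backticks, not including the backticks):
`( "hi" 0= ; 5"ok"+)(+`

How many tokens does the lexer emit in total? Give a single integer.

pos=0: emit LPAREN '('
pos=2: enter STRING mode
pos=2: emit STR "hi" (now at pos=6)
pos=7: emit NUM '0' (now at pos=8)
pos=8: emit EQ '='
pos=10: emit SEMI ';'
pos=12: emit NUM '5' (now at pos=13)
pos=13: enter STRING mode
pos=13: emit STR "ok" (now at pos=17)
pos=17: emit PLUS '+'
pos=18: emit RPAREN ')'
pos=19: emit LPAREN '('
pos=20: emit PLUS '+'
DONE. 11 tokens: [LPAREN, STR, NUM, EQ, SEMI, NUM, STR, PLUS, RPAREN, LPAREN, PLUS]

Answer: 11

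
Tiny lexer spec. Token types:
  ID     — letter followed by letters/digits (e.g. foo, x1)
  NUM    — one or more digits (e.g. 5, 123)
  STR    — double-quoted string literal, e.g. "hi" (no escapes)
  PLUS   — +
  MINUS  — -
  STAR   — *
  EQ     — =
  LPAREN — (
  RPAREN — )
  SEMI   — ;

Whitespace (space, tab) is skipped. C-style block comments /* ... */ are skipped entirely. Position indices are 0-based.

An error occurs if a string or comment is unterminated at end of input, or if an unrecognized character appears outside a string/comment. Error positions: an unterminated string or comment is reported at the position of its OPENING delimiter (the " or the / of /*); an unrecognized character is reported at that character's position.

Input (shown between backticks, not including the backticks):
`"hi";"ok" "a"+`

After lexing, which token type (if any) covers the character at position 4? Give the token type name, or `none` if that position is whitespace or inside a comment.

pos=0: enter STRING mode
pos=0: emit STR "hi" (now at pos=4)
pos=4: emit SEMI ';'
pos=5: enter STRING mode
pos=5: emit STR "ok" (now at pos=9)
pos=10: enter STRING mode
pos=10: emit STR "a" (now at pos=13)
pos=13: emit PLUS '+'
DONE. 5 tokens: [STR, SEMI, STR, STR, PLUS]
Position 4: char is ';' -> SEMI

Answer: SEMI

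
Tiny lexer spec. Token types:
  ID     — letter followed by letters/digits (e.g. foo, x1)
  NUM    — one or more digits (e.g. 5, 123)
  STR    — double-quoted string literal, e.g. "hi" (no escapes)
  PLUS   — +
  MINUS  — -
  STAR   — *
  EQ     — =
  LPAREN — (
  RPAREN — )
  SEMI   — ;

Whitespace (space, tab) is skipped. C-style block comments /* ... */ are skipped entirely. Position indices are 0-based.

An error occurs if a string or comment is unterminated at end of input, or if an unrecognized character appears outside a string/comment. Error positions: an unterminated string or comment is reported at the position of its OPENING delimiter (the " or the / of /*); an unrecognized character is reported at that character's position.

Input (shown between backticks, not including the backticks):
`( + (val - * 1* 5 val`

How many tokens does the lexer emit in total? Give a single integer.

Answer: 10

Derivation:
pos=0: emit LPAREN '('
pos=2: emit PLUS '+'
pos=4: emit LPAREN '('
pos=5: emit ID 'val' (now at pos=8)
pos=9: emit MINUS '-'
pos=11: emit STAR '*'
pos=13: emit NUM '1' (now at pos=14)
pos=14: emit STAR '*'
pos=16: emit NUM '5' (now at pos=17)
pos=18: emit ID 'val' (now at pos=21)
DONE. 10 tokens: [LPAREN, PLUS, LPAREN, ID, MINUS, STAR, NUM, STAR, NUM, ID]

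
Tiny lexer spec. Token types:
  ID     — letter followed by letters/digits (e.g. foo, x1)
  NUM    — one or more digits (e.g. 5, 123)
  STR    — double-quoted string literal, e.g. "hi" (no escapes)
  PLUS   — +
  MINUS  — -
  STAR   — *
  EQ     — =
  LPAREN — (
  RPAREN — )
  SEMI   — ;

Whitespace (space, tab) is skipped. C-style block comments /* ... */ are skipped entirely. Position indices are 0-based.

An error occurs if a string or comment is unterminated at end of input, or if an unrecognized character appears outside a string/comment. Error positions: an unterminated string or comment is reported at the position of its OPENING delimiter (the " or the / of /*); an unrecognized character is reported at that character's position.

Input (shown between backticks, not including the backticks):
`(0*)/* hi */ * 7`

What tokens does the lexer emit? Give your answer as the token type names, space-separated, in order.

Answer: LPAREN NUM STAR RPAREN STAR NUM

Derivation:
pos=0: emit LPAREN '('
pos=1: emit NUM '0' (now at pos=2)
pos=2: emit STAR '*'
pos=3: emit RPAREN ')'
pos=4: enter COMMENT mode (saw '/*')
exit COMMENT mode (now at pos=12)
pos=13: emit STAR '*'
pos=15: emit NUM '7' (now at pos=16)
DONE. 6 tokens: [LPAREN, NUM, STAR, RPAREN, STAR, NUM]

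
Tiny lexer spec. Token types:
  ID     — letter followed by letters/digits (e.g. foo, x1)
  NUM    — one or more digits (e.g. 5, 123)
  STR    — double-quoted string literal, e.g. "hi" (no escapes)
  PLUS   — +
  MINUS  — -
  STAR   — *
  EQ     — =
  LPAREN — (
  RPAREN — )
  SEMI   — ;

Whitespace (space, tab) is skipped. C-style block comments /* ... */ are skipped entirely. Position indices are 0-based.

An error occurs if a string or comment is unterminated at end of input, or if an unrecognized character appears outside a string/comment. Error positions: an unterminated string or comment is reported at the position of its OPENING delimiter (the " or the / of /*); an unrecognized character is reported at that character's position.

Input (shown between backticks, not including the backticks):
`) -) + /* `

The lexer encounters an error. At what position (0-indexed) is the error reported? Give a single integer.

pos=0: emit RPAREN ')'
pos=2: emit MINUS '-'
pos=3: emit RPAREN ')'
pos=5: emit PLUS '+'
pos=7: enter COMMENT mode (saw '/*')
pos=7: ERROR — unterminated comment (reached EOF)

Answer: 7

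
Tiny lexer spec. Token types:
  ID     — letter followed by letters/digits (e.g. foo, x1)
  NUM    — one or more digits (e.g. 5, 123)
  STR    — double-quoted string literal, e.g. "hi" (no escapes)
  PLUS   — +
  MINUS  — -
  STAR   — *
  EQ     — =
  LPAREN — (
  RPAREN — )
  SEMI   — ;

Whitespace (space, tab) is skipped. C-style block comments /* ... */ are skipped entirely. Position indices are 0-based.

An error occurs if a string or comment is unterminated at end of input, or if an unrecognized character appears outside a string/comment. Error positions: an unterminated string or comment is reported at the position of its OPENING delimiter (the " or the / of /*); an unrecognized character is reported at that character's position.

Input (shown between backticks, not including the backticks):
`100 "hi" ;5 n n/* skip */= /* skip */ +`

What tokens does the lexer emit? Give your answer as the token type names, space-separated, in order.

pos=0: emit NUM '100' (now at pos=3)
pos=4: enter STRING mode
pos=4: emit STR "hi" (now at pos=8)
pos=9: emit SEMI ';'
pos=10: emit NUM '5' (now at pos=11)
pos=12: emit ID 'n' (now at pos=13)
pos=14: emit ID 'n' (now at pos=15)
pos=15: enter COMMENT mode (saw '/*')
exit COMMENT mode (now at pos=25)
pos=25: emit EQ '='
pos=27: enter COMMENT mode (saw '/*')
exit COMMENT mode (now at pos=37)
pos=38: emit PLUS '+'
DONE. 8 tokens: [NUM, STR, SEMI, NUM, ID, ID, EQ, PLUS]

Answer: NUM STR SEMI NUM ID ID EQ PLUS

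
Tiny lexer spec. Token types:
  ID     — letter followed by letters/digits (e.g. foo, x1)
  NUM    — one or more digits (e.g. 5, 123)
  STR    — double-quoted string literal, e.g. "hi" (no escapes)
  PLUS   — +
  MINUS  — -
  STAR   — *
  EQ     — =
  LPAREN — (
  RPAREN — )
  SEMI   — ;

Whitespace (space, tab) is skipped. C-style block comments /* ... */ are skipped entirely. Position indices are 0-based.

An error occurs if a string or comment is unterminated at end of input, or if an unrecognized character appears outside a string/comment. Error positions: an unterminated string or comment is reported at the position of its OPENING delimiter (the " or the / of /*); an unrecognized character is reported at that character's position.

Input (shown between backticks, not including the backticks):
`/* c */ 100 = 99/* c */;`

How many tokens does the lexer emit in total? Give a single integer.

Answer: 4

Derivation:
pos=0: enter COMMENT mode (saw '/*')
exit COMMENT mode (now at pos=7)
pos=8: emit NUM '100' (now at pos=11)
pos=12: emit EQ '='
pos=14: emit NUM '99' (now at pos=16)
pos=16: enter COMMENT mode (saw '/*')
exit COMMENT mode (now at pos=23)
pos=23: emit SEMI ';'
DONE. 4 tokens: [NUM, EQ, NUM, SEMI]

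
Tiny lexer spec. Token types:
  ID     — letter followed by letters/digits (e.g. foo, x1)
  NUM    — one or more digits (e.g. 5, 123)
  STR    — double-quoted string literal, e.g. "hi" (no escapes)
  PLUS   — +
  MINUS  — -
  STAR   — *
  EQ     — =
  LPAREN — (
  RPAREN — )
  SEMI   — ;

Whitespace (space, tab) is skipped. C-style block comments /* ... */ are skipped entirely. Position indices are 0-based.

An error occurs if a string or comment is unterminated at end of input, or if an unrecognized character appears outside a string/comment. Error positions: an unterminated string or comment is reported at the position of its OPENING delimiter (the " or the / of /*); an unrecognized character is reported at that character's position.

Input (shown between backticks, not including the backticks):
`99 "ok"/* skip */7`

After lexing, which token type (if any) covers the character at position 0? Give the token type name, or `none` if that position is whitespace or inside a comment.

Answer: NUM

Derivation:
pos=0: emit NUM '99' (now at pos=2)
pos=3: enter STRING mode
pos=3: emit STR "ok" (now at pos=7)
pos=7: enter COMMENT mode (saw '/*')
exit COMMENT mode (now at pos=17)
pos=17: emit NUM '7' (now at pos=18)
DONE. 3 tokens: [NUM, STR, NUM]
Position 0: char is '9' -> NUM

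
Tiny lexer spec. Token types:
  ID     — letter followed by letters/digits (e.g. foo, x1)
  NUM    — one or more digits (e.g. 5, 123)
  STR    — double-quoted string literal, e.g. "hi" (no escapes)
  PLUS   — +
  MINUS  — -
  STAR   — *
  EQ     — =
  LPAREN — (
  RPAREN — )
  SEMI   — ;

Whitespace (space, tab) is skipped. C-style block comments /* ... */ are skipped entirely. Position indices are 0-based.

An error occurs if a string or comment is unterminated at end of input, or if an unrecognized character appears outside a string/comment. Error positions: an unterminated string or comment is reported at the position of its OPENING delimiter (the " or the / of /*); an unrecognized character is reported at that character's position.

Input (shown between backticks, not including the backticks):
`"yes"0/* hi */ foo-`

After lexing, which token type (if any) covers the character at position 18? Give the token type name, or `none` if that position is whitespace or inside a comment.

pos=0: enter STRING mode
pos=0: emit STR "yes" (now at pos=5)
pos=5: emit NUM '0' (now at pos=6)
pos=6: enter COMMENT mode (saw '/*')
exit COMMENT mode (now at pos=14)
pos=15: emit ID 'foo' (now at pos=18)
pos=18: emit MINUS '-'
DONE. 4 tokens: [STR, NUM, ID, MINUS]
Position 18: char is '-' -> MINUS

Answer: MINUS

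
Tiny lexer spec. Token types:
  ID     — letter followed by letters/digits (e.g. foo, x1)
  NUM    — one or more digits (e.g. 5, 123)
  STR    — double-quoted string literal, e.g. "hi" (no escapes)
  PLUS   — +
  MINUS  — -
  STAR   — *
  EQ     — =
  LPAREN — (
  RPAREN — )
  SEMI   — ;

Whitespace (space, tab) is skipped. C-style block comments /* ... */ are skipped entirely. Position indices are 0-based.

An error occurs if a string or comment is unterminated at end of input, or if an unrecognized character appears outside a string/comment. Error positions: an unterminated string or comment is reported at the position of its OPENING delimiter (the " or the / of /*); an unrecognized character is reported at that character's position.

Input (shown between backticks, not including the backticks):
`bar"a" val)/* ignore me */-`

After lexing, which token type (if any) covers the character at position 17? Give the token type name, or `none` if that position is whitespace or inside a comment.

pos=0: emit ID 'bar' (now at pos=3)
pos=3: enter STRING mode
pos=3: emit STR "a" (now at pos=6)
pos=7: emit ID 'val' (now at pos=10)
pos=10: emit RPAREN ')'
pos=11: enter COMMENT mode (saw '/*')
exit COMMENT mode (now at pos=26)
pos=26: emit MINUS '-'
DONE. 5 tokens: [ID, STR, ID, RPAREN, MINUS]
Position 17: char is 'o' -> none

Answer: none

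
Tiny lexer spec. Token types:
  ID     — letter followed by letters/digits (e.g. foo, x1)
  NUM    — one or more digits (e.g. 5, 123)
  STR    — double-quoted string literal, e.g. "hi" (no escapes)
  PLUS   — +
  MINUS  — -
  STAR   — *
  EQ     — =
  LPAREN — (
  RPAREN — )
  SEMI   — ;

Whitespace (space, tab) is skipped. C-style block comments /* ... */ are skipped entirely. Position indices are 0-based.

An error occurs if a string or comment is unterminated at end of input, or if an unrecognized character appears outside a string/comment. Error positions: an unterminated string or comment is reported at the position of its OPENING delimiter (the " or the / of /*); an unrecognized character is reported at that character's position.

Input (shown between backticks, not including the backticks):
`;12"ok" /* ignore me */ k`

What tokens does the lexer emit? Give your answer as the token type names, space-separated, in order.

Answer: SEMI NUM STR ID

Derivation:
pos=0: emit SEMI ';'
pos=1: emit NUM '12' (now at pos=3)
pos=3: enter STRING mode
pos=3: emit STR "ok" (now at pos=7)
pos=8: enter COMMENT mode (saw '/*')
exit COMMENT mode (now at pos=23)
pos=24: emit ID 'k' (now at pos=25)
DONE. 4 tokens: [SEMI, NUM, STR, ID]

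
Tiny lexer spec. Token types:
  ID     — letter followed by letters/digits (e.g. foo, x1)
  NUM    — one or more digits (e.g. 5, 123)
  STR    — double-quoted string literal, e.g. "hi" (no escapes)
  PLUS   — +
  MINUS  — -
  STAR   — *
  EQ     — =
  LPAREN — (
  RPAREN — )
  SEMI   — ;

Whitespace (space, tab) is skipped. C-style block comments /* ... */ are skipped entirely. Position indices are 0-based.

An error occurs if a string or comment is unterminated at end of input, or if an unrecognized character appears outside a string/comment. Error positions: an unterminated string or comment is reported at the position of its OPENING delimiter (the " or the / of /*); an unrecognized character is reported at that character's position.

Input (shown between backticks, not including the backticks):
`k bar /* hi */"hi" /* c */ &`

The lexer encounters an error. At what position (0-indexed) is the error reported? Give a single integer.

Answer: 27

Derivation:
pos=0: emit ID 'k' (now at pos=1)
pos=2: emit ID 'bar' (now at pos=5)
pos=6: enter COMMENT mode (saw '/*')
exit COMMENT mode (now at pos=14)
pos=14: enter STRING mode
pos=14: emit STR "hi" (now at pos=18)
pos=19: enter COMMENT mode (saw '/*')
exit COMMENT mode (now at pos=26)
pos=27: ERROR — unrecognized char '&'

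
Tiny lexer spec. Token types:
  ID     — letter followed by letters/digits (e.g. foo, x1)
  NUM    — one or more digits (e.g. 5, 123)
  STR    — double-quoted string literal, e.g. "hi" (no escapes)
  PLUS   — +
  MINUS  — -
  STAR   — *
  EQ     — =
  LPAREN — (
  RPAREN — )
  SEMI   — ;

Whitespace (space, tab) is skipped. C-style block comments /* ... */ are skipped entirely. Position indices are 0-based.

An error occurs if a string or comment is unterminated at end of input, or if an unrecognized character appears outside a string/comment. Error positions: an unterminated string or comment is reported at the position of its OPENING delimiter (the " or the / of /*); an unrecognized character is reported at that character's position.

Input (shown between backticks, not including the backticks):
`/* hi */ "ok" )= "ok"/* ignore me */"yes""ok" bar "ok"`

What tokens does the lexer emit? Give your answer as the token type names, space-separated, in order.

Answer: STR RPAREN EQ STR STR STR ID STR

Derivation:
pos=0: enter COMMENT mode (saw '/*')
exit COMMENT mode (now at pos=8)
pos=9: enter STRING mode
pos=9: emit STR "ok" (now at pos=13)
pos=14: emit RPAREN ')'
pos=15: emit EQ '='
pos=17: enter STRING mode
pos=17: emit STR "ok" (now at pos=21)
pos=21: enter COMMENT mode (saw '/*')
exit COMMENT mode (now at pos=36)
pos=36: enter STRING mode
pos=36: emit STR "yes" (now at pos=41)
pos=41: enter STRING mode
pos=41: emit STR "ok" (now at pos=45)
pos=46: emit ID 'bar' (now at pos=49)
pos=50: enter STRING mode
pos=50: emit STR "ok" (now at pos=54)
DONE. 8 tokens: [STR, RPAREN, EQ, STR, STR, STR, ID, STR]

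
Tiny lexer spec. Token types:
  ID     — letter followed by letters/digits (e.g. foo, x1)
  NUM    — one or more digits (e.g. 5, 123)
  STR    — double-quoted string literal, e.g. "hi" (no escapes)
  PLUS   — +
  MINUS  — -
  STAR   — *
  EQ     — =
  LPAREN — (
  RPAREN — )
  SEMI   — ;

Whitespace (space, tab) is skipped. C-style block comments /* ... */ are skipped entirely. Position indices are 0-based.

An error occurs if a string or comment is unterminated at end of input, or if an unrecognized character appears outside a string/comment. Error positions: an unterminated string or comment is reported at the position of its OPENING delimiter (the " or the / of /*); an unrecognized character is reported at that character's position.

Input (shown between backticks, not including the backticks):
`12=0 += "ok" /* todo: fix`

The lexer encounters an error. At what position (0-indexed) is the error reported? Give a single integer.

pos=0: emit NUM '12' (now at pos=2)
pos=2: emit EQ '='
pos=3: emit NUM '0' (now at pos=4)
pos=5: emit PLUS '+'
pos=6: emit EQ '='
pos=8: enter STRING mode
pos=8: emit STR "ok" (now at pos=12)
pos=13: enter COMMENT mode (saw '/*')
pos=13: ERROR — unterminated comment (reached EOF)

Answer: 13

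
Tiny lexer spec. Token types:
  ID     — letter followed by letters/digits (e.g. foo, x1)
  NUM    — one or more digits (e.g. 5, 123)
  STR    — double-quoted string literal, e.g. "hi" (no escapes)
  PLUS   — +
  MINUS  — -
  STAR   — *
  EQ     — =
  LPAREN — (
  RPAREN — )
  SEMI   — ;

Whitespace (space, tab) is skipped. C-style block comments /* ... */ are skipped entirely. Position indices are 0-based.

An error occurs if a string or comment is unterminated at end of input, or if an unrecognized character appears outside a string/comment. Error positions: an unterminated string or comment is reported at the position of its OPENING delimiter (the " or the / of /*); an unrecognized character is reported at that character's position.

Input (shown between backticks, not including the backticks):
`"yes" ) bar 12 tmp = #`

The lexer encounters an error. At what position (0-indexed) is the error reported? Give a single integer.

Answer: 21

Derivation:
pos=0: enter STRING mode
pos=0: emit STR "yes" (now at pos=5)
pos=6: emit RPAREN ')'
pos=8: emit ID 'bar' (now at pos=11)
pos=12: emit NUM '12' (now at pos=14)
pos=15: emit ID 'tmp' (now at pos=18)
pos=19: emit EQ '='
pos=21: ERROR — unrecognized char '#'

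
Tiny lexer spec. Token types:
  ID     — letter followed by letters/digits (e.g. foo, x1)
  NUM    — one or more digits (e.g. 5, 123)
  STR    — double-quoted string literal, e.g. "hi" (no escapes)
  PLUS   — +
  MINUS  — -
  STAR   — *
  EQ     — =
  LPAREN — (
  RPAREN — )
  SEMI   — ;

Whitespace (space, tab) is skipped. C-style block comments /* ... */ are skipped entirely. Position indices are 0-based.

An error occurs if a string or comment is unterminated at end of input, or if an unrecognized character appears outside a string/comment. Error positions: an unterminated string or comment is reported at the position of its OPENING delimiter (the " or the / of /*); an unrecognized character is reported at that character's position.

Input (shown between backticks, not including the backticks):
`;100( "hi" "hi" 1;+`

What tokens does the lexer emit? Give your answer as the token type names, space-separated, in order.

Answer: SEMI NUM LPAREN STR STR NUM SEMI PLUS

Derivation:
pos=0: emit SEMI ';'
pos=1: emit NUM '100' (now at pos=4)
pos=4: emit LPAREN '('
pos=6: enter STRING mode
pos=6: emit STR "hi" (now at pos=10)
pos=11: enter STRING mode
pos=11: emit STR "hi" (now at pos=15)
pos=16: emit NUM '1' (now at pos=17)
pos=17: emit SEMI ';'
pos=18: emit PLUS '+'
DONE. 8 tokens: [SEMI, NUM, LPAREN, STR, STR, NUM, SEMI, PLUS]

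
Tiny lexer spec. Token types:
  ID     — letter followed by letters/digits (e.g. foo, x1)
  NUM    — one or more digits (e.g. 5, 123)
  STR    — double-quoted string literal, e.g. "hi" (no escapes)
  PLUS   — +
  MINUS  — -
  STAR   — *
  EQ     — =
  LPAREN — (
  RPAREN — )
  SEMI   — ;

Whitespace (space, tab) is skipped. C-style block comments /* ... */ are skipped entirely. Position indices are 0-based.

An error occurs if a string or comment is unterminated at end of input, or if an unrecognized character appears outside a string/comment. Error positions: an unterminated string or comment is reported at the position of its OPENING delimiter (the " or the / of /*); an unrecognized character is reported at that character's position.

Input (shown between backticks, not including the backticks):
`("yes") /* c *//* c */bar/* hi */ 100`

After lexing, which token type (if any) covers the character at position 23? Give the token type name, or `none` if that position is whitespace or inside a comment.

pos=0: emit LPAREN '('
pos=1: enter STRING mode
pos=1: emit STR "yes" (now at pos=6)
pos=6: emit RPAREN ')'
pos=8: enter COMMENT mode (saw '/*')
exit COMMENT mode (now at pos=15)
pos=15: enter COMMENT mode (saw '/*')
exit COMMENT mode (now at pos=22)
pos=22: emit ID 'bar' (now at pos=25)
pos=25: enter COMMENT mode (saw '/*')
exit COMMENT mode (now at pos=33)
pos=34: emit NUM '100' (now at pos=37)
DONE. 5 tokens: [LPAREN, STR, RPAREN, ID, NUM]
Position 23: char is 'a' -> ID

Answer: ID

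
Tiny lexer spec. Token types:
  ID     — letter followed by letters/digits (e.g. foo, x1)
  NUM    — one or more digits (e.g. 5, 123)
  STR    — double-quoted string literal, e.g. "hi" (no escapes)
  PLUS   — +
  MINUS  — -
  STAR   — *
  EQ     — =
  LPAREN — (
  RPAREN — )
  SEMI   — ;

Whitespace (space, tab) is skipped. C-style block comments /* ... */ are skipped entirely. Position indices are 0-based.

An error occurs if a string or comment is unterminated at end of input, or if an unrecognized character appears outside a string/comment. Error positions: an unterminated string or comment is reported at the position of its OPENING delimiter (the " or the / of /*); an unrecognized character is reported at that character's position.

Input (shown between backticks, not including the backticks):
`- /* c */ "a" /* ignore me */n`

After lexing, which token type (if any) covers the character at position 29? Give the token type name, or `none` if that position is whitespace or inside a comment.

pos=0: emit MINUS '-'
pos=2: enter COMMENT mode (saw '/*')
exit COMMENT mode (now at pos=9)
pos=10: enter STRING mode
pos=10: emit STR "a" (now at pos=13)
pos=14: enter COMMENT mode (saw '/*')
exit COMMENT mode (now at pos=29)
pos=29: emit ID 'n' (now at pos=30)
DONE. 3 tokens: [MINUS, STR, ID]
Position 29: char is 'n' -> ID

Answer: ID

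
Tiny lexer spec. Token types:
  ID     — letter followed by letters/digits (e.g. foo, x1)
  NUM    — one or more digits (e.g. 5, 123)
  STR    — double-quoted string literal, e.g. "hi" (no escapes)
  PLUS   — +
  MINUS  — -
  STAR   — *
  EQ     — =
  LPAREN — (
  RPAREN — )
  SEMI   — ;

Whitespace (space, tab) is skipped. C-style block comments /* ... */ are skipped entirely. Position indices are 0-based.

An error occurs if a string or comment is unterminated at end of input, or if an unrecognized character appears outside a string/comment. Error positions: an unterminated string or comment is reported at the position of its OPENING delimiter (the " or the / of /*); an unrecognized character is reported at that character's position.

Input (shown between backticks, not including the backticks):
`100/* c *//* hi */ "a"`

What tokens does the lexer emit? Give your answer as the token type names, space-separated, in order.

pos=0: emit NUM '100' (now at pos=3)
pos=3: enter COMMENT mode (saw '/*')
exit COMMENT mode (now at pos=10)
pos=10: enter COMMENT mode (saw '/*')
exit COMMENT mode (now at pos=18)
pos=19: enter STRING mode
pos=19: emit STR "a" (now at pos=22)
DONE. 2 tokens: [NUM, STR]

Answer: NUM STR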